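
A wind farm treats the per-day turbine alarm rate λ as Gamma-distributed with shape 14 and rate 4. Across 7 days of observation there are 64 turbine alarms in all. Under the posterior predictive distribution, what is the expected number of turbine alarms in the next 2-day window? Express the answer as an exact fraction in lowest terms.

Total count 64 over total exposure 7 days.
The Gamma prior is conjugate for the Poisson rate, so λ | data ~ Gamma(14+64, 4+7) = Gamma(78, 11).
Predictive mean over a 2-day window = T·E[λ|data] = 2·78/11 = 156/11.

156/11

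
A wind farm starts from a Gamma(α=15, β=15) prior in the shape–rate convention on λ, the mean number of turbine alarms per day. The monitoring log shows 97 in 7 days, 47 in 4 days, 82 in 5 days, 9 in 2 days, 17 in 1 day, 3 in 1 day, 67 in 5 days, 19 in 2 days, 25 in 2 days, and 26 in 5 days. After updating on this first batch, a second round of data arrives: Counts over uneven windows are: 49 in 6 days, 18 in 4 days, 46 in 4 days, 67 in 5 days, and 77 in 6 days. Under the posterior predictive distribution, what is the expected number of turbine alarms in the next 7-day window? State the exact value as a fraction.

Total count: 97 + 47 + 82 + 9 + 17 + 3 + 67 + 19 + 25 + 26 = 392.
Total exposure: 7 + 4 + 5 + 2 + 1 + 1 + 5 + 2 + 2 + 5 = 34 days.
After the first batch: Gamma(15 + 392, 15 + 34) = Gamma(407, 49).
Total count: 49 + 18 + 46 + 67 + 77 = 257.
Total exposure: 6 + 4 + 4 + 5 + 6 = 25 days.
After the second batch: Gamma(407 + 257, 49 + 25) = Gamma(664, 74).
Predictive mean over a 7-day window = T·E[λ|data] = 7·664/74 = 2324/37.

2324/37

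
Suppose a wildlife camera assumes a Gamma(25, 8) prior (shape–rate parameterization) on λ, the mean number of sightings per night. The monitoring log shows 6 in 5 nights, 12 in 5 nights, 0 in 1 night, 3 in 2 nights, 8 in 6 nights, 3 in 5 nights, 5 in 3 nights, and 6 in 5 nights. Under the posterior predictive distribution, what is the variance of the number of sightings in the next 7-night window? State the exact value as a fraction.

Total count: 6 + 12 + 0 + 3 + 8 + 3 + 5 + 6 = 43.
Total exposure: 5 + 5 + 1 + 2 + 6 + 5 + 3 + 5 = 32 nights.
By Gamma–Poisson conjugacy, the posterior is Gamma(α + Σx, β + Σt) = Gamma(25 + 43, 8 + 32) = Gamma(68, 40).
The posterior predictive for a window of length T is Negative Binomial with variance T·α'·(β'+T)/β'² = 7·68·47/1600 = 5593/400.

5593/400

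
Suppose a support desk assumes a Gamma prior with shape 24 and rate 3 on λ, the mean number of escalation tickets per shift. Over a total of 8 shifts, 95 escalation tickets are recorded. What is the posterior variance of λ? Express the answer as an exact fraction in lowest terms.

Total count 95 over total exposure 8 shifts.
Conjugate update: add total count to the shape and total exposure to the rate, giving Gamma(119, 11).
Posterior variance = α'/β'² = 119/121.

119/121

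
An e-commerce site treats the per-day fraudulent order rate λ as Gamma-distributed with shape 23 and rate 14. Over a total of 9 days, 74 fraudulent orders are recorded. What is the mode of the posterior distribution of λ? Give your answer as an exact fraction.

96/23

Total count 74 over total exposure 9 days.
Posterior: α' = 23 + 74 = 97, β' = 14 + 9 = 23.
Posterior mode = (α'−1)/β' = 96/23.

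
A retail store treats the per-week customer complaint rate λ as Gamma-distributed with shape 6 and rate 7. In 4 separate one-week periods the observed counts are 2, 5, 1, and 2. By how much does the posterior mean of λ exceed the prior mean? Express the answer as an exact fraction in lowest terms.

Total count: 2 + 5 + 1 + 2 = 10.
Total exposure: 4 weeks.
Posterior: α' = 6 + 10 = 16, β' = 7 + 4 = 11.
Posterior mean = 16/11 = 16/11; prior mean = 6/7 = 6/7. Difference = 16/11 − 6/7 = 46/77.

46/77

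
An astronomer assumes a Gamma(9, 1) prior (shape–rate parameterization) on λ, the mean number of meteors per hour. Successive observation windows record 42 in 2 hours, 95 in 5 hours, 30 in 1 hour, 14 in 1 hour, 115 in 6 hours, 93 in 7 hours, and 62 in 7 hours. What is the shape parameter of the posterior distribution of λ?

460

Total count: 42 + 95 + 30 + 14 + 115 + 93 + 62 = 451.
Total exposure: 2 + 5 + 1 + 1 + 6 + 7 + 7 = 29 hours.
The Gamma prior is conjugate for the Poisson rate, so λ | data ~ Gamma(9+451, 1+29) = Gamma(460, 30).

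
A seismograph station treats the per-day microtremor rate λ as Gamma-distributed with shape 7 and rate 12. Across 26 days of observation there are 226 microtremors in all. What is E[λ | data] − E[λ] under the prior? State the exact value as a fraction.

Total count 226 over total exposure 26 days.
Posterior: α' = 7 + 226 = 233, β' = 12 + 26 = 38.
Posterior mean = 233/38 = 233/38; prior mean = 7/12 = 7/12. Difference = 233/38 − 7/12 = 1265/228.

1265/228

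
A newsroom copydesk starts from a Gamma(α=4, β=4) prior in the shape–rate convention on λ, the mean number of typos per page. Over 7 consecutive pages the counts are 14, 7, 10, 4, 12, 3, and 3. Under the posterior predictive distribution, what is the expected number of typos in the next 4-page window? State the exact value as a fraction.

Total count: 14 + 7 + 10 + 4 + 12 + 3 + 3 = 53.
Total exposure: 7 pages.
The Gamma prior is conjugate for the Poisson rate, so λ | data ~ Gamma(4+53, 4+7) = Gamma(57, 11).
Predictive mean over a 4-page window = T·E[λ|data] = 4·57/11 = 228/11.

228/11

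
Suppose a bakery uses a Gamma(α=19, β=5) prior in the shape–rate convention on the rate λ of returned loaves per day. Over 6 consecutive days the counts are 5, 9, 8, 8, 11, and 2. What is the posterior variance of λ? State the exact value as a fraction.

62/121

Total count: 5 + 9 + 8 + 8 + 11 + 2 = 43.
Total exposure: 6 days.
Gamma(α, β) with Poisson data over total exposure Σt gives posterior Gamma(α+Σx, β+Σt) = Gamma(62, 11).
Posterior variance = α'/β'² = 62/121.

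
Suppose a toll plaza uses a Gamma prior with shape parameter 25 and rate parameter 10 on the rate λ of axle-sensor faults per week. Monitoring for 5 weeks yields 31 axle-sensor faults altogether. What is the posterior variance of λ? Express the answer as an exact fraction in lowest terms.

56/225

Total count 31 over total exposure 5 weeks.
The Gamma prior is conjugate for the Poisson rate, so λ | data ~ Gamma(25+31, 10+5) = Gamma(56, 15).
Posterior variance = α'/β'² = 56/225.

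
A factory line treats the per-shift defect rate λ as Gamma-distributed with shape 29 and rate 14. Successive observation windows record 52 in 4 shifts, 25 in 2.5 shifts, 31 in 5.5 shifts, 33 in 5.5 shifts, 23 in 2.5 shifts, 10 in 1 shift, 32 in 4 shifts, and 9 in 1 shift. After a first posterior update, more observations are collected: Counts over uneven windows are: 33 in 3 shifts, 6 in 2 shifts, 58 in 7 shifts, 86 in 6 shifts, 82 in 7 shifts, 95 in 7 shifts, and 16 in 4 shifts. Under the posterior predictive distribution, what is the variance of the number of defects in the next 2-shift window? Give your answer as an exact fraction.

Total count: 52 + 25 + 31 + 33 + 23 + 10 + 32 + 9 = 215.
Total exposure: 4 + 2.5 + 5.5 + 5.5 + 2.5 + 1 + 4 + 1 = 26 shifts.
After the first batch: Gamma(29 + 215, 14 + 26) = Gamma(244, 40).
Total count: 33 + 6 + 58 + 86 + 82 + 95 + 16 = 376.
Total exposure: 3 + 2 + 7 + 6 + 7 + 7 + 4 = 36 shifts.
After the second batch: Gamma(244 + 376, 40 + 36) = Gamma(620, 76).
The posterior predictive for a window of length T is Negative Binomial with variance T·α'·(β'+T)/β'² = 2·620·78/5776 = 6045/361.

6045/361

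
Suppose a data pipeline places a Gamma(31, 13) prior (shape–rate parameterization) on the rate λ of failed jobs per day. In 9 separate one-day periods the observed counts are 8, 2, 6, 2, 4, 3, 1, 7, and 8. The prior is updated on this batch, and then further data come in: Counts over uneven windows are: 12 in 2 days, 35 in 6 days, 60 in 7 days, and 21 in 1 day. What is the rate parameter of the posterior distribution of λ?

38

Total count: 8 + 2 + 6 + 2 + 4 + 3 + 1 + 7 + 8 = 41.
Total exposure: 9 days.
After the first batch: Gamma(31 + 41, 13 + 9) = Gamma(72, 22).
Total count: 12 + 35 + 60 + 21 = 128.
Total exposure: 2 + 6 + 7 + 1 = 16 days.
After the second batch: Gamma(72 + 128, 22 + 16) = Gamma(200, 38).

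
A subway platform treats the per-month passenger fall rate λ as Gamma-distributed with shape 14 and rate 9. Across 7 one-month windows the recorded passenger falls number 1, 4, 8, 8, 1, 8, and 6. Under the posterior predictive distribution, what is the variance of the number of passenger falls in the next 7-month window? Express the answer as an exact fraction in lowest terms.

Total count: 1 + 4 + 8 + 8 + 1 + 8 + 6 = 36.
Total exposure: 7 months.
The Gamma prior is conjugate for the Poisson rate, so λ | data ~ Gamma(14+36, 9+7) = Gamma(50, 16).
The posterior predictive for a window of length T is Negative Binomial with variance T·α'·(β'+T)/β'² = 7·50·23/256 = 4025/128.

4025/128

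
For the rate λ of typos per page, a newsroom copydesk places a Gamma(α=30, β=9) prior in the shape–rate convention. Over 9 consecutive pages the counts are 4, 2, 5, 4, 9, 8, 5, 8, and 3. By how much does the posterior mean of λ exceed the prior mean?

Total count: 4 + 2 + 5 + 4 + 9 + 8 + 5 + 8 + 3 = 48.
Total exposure: 9 pages.
Gamma(α, β) with Poisson data over total exposure Σt gives posterior Gamma(α+Σx, β+Σt) = Gamma(78, 18).
Posterior mean = 78/18 = 13/3; prior mean = 30/9 = 10/3. Difference = 13/3 − 10/3 = 1.

1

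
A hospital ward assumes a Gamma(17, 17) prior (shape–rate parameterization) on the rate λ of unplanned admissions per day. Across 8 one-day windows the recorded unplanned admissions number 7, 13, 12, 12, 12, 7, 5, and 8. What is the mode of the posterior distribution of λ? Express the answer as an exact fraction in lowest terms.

92/25

Total count: 7 + 13 + 12 + 12 + 12 + 7 + 5 + 8 = 76.
Total exposure: 8 days.
Conjugate update: add total count to the shape and total exposure to the rate, giving Gamma(93, 25).
Posterior mode = (α'−1)/β' = 92/25.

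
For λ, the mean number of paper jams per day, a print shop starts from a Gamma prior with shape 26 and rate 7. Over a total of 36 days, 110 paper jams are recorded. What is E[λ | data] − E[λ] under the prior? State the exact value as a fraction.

-166/301

Total count 110 over total exposure 36 days.
Gamma(α, β) with Poisson data over total exposure Σt gives posterior Gamma(α+Σx, β+Σt) = Gamma(136, 43).
Posterior mean = 136/43 = 136/43; prior mean = 26/7 = 26/7. Difference = 136/43 − 26/7 = -166/301.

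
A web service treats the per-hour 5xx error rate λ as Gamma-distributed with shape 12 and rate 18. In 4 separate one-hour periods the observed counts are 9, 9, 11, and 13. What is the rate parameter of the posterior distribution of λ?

22

Total count: 9 + 9 + 11 + 13 = 42.
Total exposure: 4 hours.
Posterior: α' = 12 + 42 = 54, β' = 18 + 4 = 22.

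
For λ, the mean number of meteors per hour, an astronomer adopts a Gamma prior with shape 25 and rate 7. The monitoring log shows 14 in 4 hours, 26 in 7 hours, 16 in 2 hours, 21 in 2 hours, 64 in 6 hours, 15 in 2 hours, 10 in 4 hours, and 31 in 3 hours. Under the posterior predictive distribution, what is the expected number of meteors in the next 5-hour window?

Total count: 14 + 26 + 16 + 21 + 64 + 15 + 10 + 31 = 197.
Total exposure: 4 + 7 + 2 + 2 + 6 + 2 + 4 + 3 = 30 hours.
Gamma(α, β) with Poisson data over total exposure Σt gives posterior Gamma(α+Σx, β+Σt) = Gamma(222, 37).
Predictive mean over a 5-hour window = T·E[λ|data] = 5·222/37 = 30.

30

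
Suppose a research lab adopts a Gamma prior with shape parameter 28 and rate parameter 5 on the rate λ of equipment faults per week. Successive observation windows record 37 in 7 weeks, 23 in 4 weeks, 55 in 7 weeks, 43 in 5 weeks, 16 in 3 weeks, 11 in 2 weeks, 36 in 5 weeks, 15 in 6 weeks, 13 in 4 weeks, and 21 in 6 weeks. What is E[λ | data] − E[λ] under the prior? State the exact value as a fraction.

-11/135

Total count: 37 + 23 + 55 + 43 + 16 + 11 + 36 + 15 + 13 + 21 = 270.
Total exposure: 7 + 4 + 7 + 5 + 3 + 2 + 5 + 6 + 4 + 6 = 49 weeks.
Conjugate update: add total count to the shape and total exposure to the rate, giving Gamma(298, 54).
Posterior mean = 298/54 = 149/27; prior mean = 28/5 = 28/5. Difference = 149/27 − 28/5 = -11/135.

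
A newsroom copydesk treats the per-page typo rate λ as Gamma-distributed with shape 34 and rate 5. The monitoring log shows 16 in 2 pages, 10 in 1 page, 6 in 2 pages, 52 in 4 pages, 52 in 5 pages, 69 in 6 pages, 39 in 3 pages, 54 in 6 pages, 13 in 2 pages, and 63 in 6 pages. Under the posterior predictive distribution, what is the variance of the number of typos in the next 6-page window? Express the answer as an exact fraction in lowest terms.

Total count: 16 + 10 + 6 + 52 + 52 + 69 + 39 + 54 + 13 + 63 = 374.
Total exposure: 2 + 1 + 2 + 4 + 5 + 6 + 3 + 6 + 2 + 6 = 37 pages.
Posterior: α' = 34 + 374 = 408, β' = 5 + 37 = 42.
The posterior predictive for a window of length T is Negative Binomial with variance T·α'·(β'+T)/β'² = 6·408·48/1764 = 3264/49.

3264/49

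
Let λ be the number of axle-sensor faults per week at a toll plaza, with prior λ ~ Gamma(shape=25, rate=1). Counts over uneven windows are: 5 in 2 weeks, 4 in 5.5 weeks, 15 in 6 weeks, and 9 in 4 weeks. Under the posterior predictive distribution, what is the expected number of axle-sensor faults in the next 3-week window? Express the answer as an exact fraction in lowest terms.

Total count: 5 + 4 + 15 + 9 = 33.
Total exposure: 2 + 5.5 + 6 + 4 = 17.5 weeks.
Gamma(α, β) with Poisson data over total exposure Σt gives posterior Gamma(α+Σx, β+Σt) = Gamma(58, 37/2).
Predictive mean over a 3-week window = T·E[λ|data] = 3·58/(37/2) = 348/37.

348/37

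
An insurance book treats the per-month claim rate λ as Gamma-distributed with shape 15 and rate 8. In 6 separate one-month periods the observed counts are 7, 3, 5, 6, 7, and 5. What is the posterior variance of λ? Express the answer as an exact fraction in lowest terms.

Total count: 7 + 3 + 5 + 6 + 7 + 5 = 33.
Total exposure: 6 months.
Posterior: α' = 15 + 33 = 48, β' = 8 + 6 = 14.
Posterior variance = α'/β'² = 48/196 = 12/49.

12/49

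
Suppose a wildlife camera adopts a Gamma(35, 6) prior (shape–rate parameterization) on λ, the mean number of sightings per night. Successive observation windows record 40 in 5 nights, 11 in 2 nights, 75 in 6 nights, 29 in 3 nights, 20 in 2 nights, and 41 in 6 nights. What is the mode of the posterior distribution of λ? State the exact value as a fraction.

25/3

Total count: 40 + 11 + 75 + 29 + 20 + 41 = 216.
Total exposure: 5 + 2 + 6 + 3 + 2 + 6 = 24 nights.
Gamma(α, β) with Poisson data over total exposure Σt gives posterior Gamma(α+Σx, β+Σt) = Gamma(251, 30).
Posterior mode = (α'−1)/β' = 250/30 = 25/3.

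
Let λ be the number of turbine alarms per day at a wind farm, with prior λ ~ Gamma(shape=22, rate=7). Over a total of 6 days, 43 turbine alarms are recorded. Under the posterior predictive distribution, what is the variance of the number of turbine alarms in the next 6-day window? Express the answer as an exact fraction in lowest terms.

570/13

Total count 43 over total exposure 6 days.
Posterior: α' = 22 + 43 = 65, β' = 7 + 6 = 13.
The posterior predictive for a window of length T is Negative Binomial with variance T·α'·(β'+T)/β'² = 6·65·19/169 = 570/13.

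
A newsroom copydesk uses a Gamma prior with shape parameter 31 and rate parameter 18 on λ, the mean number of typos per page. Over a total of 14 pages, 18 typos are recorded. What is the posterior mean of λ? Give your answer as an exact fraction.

Total count 18 over total exposure 14 pages.
Gamma(α, β) with Poisson data over total exposure Σt gives posterior Gamma(α+Σx, β+Σt) = Gamma(49, 32).
Posterior mean = α'/β' = 49/32.

49/32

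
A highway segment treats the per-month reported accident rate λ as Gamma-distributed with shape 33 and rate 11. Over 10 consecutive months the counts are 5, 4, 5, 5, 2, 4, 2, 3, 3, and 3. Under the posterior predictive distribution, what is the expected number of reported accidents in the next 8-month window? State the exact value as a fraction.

Total count: 5 + 4 + 5 + 5 + 2 + 4 + 2 + 3 + 3 + 3 = 36.
Total exposure: 10 months.
The Gamma prior is conjugate for the Poisson rate, so λ | data ~ Gamma(33+36, 11+10) = Gamma(69, 21).
Predictive mean over an 8-month window = T·E[λ|data] = 8·69/21 = 184/7.

184/7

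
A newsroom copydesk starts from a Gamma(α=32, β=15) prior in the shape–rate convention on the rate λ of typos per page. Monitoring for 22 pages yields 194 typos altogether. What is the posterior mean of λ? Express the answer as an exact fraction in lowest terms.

226/37

Total count 194 over total exposure 22 pages.
Gamma(α, β) with Poisson data over total exposure Σt gives posterior Gamma(α+Σx, β+Σt) = Gamma(226, 37).
Posterior mean = α'/β' = 226/37.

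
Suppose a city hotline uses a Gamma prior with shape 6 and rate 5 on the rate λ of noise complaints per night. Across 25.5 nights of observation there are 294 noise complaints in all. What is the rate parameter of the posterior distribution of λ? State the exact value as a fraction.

61/2

Total count 294 over total exposure 25.5 nights.
By Gamma–Poisson conjugacy, the posterior is Gamma(α + Σx, β + Σt) = Gamma(6 + 294, 5 + 25.5) = Gamma(300, 61/2).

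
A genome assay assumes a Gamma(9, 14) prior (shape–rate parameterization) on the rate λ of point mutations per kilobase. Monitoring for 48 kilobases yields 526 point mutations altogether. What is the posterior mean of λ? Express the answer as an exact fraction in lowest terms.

Total count 526 over total exposure 48 kilobases.
Gamma(α, β) with Poisson data over total exposure Σt gives posterior Gamma(α+Σx, β+Σt) = Gamma(535, 62).
Posterior mean = α'/β' = 535/62.

535/62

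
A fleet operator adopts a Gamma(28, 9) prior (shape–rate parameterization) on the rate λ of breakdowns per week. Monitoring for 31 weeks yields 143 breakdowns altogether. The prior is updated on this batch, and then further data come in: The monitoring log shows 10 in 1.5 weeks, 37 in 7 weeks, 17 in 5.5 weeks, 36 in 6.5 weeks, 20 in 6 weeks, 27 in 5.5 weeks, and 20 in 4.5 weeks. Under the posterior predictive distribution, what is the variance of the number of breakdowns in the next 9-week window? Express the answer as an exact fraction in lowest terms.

Total count 143 over total exposure 31 weeks.
After the first batch: Gamma(28 + 143, 9 + 31) = Gamma(171, 40).
Total count: 10 + 37 + 17 + 36 + 20 + 27 + 20 = 167.
Total exposure: 1.5 + 7 + 5.5 + 6.5 + 6 + 5.5 + 4.5 = 36.5 weeks.
After the second batch: Gamma(171 + 167, 40 + 36.5) = Gamma(338, 153/2).
The posterior predictive for a window of length T is Negative Binomial with variance T·α'·(β'+T)/β'² = 9·338·(171/2)/(23409/4) = 12844/289.

12844/289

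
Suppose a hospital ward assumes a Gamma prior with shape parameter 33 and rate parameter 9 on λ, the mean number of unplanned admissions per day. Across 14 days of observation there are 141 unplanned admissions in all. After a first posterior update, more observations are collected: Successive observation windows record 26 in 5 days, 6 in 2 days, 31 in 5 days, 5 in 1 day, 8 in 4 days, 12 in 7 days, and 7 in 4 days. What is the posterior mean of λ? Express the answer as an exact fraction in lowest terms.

269/51

Total count 141 over total exposure 14 days.
After the first batch: Gamma(33 + 141, 9 + 14) = Gamma(174, 23).
Total count: 26 + 6 + 31 + 5 + 8 + 12 + 7 = 95.
Total exposure: 5 + 2 + 5 + 1 + 4 + 7 + 4 = 28 days.
After the second batch: Gamma(174 + 95, 23 + 28) = Gamma(269, 51).
Posterior mean = α'/β' = 269/51.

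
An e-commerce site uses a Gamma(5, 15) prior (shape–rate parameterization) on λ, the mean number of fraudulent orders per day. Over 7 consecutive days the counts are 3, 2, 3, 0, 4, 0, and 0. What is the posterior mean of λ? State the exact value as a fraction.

Total count: 3 + 2 + 3 + 0 + 4 + 0 + 0 = 12.
Total exposure: 7 days.
The Gamma prior is conjugate for the Poisson rate, so λ | data ~ Gamma(5+12, 15+7) = Gamma(17, 22).
Posterior mean = α'/β' = 17/22.

17/22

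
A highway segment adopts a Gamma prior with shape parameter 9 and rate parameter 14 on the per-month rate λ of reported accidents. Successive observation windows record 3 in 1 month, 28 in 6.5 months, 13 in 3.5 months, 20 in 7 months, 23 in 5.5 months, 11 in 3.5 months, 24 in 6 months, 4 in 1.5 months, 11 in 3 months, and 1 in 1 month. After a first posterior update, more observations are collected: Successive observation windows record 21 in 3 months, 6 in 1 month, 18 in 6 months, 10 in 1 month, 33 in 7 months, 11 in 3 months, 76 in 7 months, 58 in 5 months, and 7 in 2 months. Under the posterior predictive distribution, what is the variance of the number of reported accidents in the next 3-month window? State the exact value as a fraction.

420282/30625

Total count: 3 + 28 + 13 + 20 + 23 + 11 + 24 + 4 + 11 + 1 = 138.
Total exposure: 1 + 6.5 + 3.5 + 7 + 5.5 + 3.5 + 6 + 1.5 + 3 + 1 = 38.5 months.
After the first batch: Gamma(9 + 138, 14 + 38.5) = Gamma(147, 105/2).
Total count: 21 + 6 + 18 + 10 + 33 + 11 + 76 + 58 + 7 = 240.
Total exposure: 3 + 1 + 6 + 1 + 7 + 3 + 7 + 5 + 2 = 35 months.
After the second batch: Gamma(147 + 240, 105/2 + 35) = Gamma(387, 175/2).
The posterior predictive for a window of length T is Negative Binomial with variance T·α'·(β'+T)/β'² = 3·387·(181/2)/(30625/4) = 420282/30625.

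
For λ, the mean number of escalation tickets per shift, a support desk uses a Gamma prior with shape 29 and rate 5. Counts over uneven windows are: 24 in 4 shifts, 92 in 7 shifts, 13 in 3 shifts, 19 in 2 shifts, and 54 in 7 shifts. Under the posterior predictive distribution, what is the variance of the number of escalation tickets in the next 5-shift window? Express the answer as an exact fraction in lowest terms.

5445/112

Total count: 24 + 92 + 13 + 19 + 54 = 202.
Total exposure: 4 + 7 + 3 + 2 + 7 = 23 shifts.
Conjugate update: add total count to the shape and total exposure to the rate, giving Gamma(231, 28).
The posterior predictive for a window of length T is Negative Binomial with variance T·α'·(β'+T)/β'² = 5·231·33/784 = 5445/112.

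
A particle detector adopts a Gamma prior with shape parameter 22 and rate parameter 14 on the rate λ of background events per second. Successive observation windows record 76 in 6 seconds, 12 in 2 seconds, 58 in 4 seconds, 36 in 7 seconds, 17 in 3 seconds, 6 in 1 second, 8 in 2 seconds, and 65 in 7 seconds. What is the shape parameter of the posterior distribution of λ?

Total count: 76 + 12 + 58 + 36 + 17 + 6 + 8 + 65 = 278.
Total exposure: 6 + 2 + 4 + 7 + 3 + 1 + 2 + 7 = 32 seconds.
The Gamma prior is conjugate for the Poisson rate, so λ | data ~ Gamma(22+278, 14+32) = Gamma(300, 46).

300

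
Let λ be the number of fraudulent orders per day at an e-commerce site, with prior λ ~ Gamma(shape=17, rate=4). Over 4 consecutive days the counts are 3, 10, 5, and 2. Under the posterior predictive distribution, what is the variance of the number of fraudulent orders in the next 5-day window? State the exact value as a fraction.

Total count: 3 + 10 + 5 + 2 = 20.
Total exposure: 4 days.
The Gamma prior is conjugate for the Poisson rate, so λ | data ~ Gamma(17+20, 4+4) = Gamma(37, 8).
The posterior predictive for a window of length T is Negative Binomial with variance T·α'·(β'+T)/β'² = 5·37·13/64 = 2405/64.

2405/64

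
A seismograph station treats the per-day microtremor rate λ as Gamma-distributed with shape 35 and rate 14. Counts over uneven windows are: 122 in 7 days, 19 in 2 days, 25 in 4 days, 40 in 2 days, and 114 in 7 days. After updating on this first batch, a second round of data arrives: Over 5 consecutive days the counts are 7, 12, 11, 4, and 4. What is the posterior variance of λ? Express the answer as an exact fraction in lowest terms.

Total count: 122 + 19 + 25 + 40 + 114 = 320.
Total exposure: 7 + 2 + 4 + 2 + 7 = 22 days.
After the first batch: Gamma(35 + 320, 14 + 22) = Gamma(355, 36).
Total count: 7 + 12 + 11 + 4 + 4 = 38.
Total exposure: 5 days.
After the second batch: Gamma(355 + 38, 36 + 5) = Gamma(393, 41).
Posterior variance = α'/β'² = 393/1681.

393/1681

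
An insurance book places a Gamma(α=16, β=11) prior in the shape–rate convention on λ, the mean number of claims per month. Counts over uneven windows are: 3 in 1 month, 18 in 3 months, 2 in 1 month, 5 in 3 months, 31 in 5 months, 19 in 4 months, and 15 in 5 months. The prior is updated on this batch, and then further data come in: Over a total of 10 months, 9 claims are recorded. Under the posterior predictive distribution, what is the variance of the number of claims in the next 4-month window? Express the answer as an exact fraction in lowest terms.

22184/1849

Total count: 3 + 18 + 2 + 5 + 31 + 19 + 15 = 93.
Total exposure: 1 + 3 + 1 + 3 + 5 + 4 + 5 = 22 months.
After the first batch: Gamma(16 + 93, 11 + 22) = Gamma(109, 33).
Total count 9 over total exposure 10 months.
After the second batch: Gamma(109 + 9, 33 + 10) = Gamma(118, 43).
The posterior predictive for a window of length T is Negative Binomial with variance T·α'·(β'+T)/β'² = 4·118·47/1849 = 22184/1849.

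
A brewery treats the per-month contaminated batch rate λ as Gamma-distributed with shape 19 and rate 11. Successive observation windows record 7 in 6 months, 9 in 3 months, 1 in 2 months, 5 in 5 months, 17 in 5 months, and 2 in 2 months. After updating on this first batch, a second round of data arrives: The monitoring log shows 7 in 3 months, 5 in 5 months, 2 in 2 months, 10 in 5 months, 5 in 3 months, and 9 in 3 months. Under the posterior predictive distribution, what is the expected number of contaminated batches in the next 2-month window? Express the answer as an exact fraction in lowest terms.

196/55

Total count: 7 + 9 + 1 + 5 + 17 + 2 = 41.
Total exposure: 6 + 3 + 2 + 5 + 5 + 2 = 23 months.
After the first batch: Gamma(19 + 41, 11 + 23) = Gamma(60, 34).
Total count: 7 + 5 + 2 + 10 + 5 + 9 = 38.
Total exposure: 3 + 5 + 2 + 5 + 3 + 3 = 21 months.
After the second batch: Gamma(60 + 38, 34 + 21) = Gamma(98, 55).
Predictive mean over a 2-month window = T·E[λ|data] = 2·98/55 = 196/55.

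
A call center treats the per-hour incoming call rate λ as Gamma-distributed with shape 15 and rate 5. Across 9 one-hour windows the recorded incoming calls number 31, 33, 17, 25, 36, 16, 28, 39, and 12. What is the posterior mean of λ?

Total count: 31 + 33 + 17 + 25 + 36 + 16 + 28 + 39 + 12 = 237.
Total exposure: 9 hours.
Gamma(α, β) with Poisson data over total exposure Σt gives posterior Gamma(α+Σx, β+Σt) = Gamma(252, 14).
Posterior mean = α'/β' = 252/14 = 18.

18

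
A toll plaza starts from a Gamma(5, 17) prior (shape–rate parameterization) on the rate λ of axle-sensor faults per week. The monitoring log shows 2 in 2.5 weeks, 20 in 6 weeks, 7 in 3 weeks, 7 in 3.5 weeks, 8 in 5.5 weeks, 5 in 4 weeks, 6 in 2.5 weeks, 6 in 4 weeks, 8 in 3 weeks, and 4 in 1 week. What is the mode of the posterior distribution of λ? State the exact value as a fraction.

Total count: 2 + 20 + 7 + 7 + 8 + 5 + 6 + 6 + 8 + 4 = 73.
Total exposure: 2.5 + 6 + 3 + 3.5 + 5.5 + 4 + 2.5 + 4 + 3 + 1 = 35 weeks.
Posterior: α' = 5 + 73 = 78, β' = 17 + 35 = 52.
Posterior mode = (α'−1)/β' = 77/52.

77/52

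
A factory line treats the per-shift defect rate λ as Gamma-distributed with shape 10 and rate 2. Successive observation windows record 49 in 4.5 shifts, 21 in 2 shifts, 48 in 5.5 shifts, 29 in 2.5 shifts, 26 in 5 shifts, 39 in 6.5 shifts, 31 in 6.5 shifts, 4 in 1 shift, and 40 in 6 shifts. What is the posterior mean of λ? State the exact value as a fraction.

594/83

Total count: 49 + 21 + 48 + 29 + 26 + 39 + 31 + 4 + 40 = 287.
Total exposure: 4.5 + 2 + 5.5 + 2.5 + 5 + 6.5 + 6.5 + 1 + 6 = 39.5 shifts.
The Gamma prior is conjugate for the Poisson rate, so λ | data ~ Gamma(10+287, 2+39.5) = Gamma(297, 83/2).
Posterior mean = α'/β' = 297/(83/2) = 594/83.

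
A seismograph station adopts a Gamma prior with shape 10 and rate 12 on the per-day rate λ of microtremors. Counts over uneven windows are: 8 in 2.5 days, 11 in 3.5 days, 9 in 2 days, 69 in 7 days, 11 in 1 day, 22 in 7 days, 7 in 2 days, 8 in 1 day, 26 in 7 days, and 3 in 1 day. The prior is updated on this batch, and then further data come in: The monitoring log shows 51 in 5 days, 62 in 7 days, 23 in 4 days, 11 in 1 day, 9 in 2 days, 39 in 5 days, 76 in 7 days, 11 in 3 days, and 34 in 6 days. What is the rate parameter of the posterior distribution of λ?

86

Total count: 8 + 11 + 9 + 69 + 11 + 22 + 7 + 8 + 26 + 3 = 174.
Total exposure: 2.5 + 3.5 + 2 + 7 + 1 + 7 + 2 + 1 + 7 + 1 = 34 days.
After the first batch: Gamma(10 + 174, 12 + 34) = Gamma(184, 46).
Total count: 51 + 62 + 23 + 11 + 9 + 39 + 76 + 11 + 34 = 316.
Total exposure: 5 + 7 + 4 + 1 + 2 + 5 + 7 + 3 + 6 = 40 days.
After the second batch: Gamma(184 + 316, 46 + 40) = Gamma(500, 86).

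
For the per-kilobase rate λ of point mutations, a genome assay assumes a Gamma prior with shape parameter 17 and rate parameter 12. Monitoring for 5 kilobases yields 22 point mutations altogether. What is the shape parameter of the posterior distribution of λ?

Total count 22 over total exposure 5 kilobases.
Posterior: α' = 17 + 22 = 39, β' = 12 + 5 = 17.

39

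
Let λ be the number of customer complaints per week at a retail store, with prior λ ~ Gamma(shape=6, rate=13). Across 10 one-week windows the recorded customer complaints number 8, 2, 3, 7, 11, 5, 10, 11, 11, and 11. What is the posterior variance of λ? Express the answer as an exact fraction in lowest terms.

85/529

Total count: 8 + 2 + 3 + 7 + 11 + 5 + 10 + 11 + 11 + 11 = 79.
Total exposure: 10 weeks.
By Gamma–Poisson conjugacy, the posterior is Gamma(α + Σx, β + Σt) = Gamma(6 + 79, 13 + 10) = Gamma(85, 23).
Posterior variance = α'/β'² = 85/529.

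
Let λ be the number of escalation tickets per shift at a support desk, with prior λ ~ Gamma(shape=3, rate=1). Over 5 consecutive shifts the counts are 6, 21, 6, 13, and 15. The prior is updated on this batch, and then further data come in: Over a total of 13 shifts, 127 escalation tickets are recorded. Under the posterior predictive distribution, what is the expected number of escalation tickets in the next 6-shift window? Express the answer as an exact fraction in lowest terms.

1146/19

Total count: 6 + 21 + 6 + 13 + 15 = 61.
Total exposure: 5 shifts.
After the first batch: Gamma(3 + 61, 1 + 5) = Gamma(64, 6).
Total count 127 over total exposure 13 shifts.
After the second batch: Gamma(64 + 127, 6 + 13) = Gamma(191, 19).
Predictive mean over a 6-shift window = T·E[λ|data] = 6·191/19 = 1146/19.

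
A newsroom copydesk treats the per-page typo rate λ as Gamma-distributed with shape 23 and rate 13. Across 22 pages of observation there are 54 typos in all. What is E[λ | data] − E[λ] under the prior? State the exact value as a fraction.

28/65

Total count 54 over total exposure 22 pages.
Posterior: α' = 23 + 54 = 77, β' = 13 + 22 = 35.
Posterior mean = 77/35 = 11/5; prior mean = 23/13 = 23/13. Difference = 11/5 − 23/13 = 28/65.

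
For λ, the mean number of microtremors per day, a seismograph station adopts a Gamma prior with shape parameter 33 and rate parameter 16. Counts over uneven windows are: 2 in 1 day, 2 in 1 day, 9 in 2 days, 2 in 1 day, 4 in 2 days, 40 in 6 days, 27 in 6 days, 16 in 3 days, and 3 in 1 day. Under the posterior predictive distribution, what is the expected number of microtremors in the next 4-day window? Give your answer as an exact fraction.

184/13

Total count: 2 + 2 + 9 + 2 + 4 + 40 + 27 + 16 + 3 = 105.
Total exposure: 1 + 1 + 2 + 1 + 2 + 6 + 6 + 3 + 1 = 23 days.
By Gamma–Poisson conjugacy, the posterior is Gamma(α + Σx, β + Σt) = Gamma(33 + 105, 16 + 23) = Gamma(138, 39).
Predictive mean over a 4-day window = T·E[λ|data] = 4·138/39 = 184/13.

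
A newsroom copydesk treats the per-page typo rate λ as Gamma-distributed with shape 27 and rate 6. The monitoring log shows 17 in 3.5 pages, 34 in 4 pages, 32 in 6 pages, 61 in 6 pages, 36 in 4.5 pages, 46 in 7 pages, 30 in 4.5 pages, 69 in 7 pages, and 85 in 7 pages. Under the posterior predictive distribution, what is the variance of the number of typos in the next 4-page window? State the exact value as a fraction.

Total count: 17 + 34 + 32 + 61 + 36 + 46 + 30 + 69 + 85 = 410.
Total exposure: 3.5 + 4 + 6 + 6 + 4.5 + 7 + 4.5 + 7 + 7 = 49.5 pages.
The Gamma prior is conjugate for the Poisson rate, so λ | data ~ Gamma(27+410, 6+49.5) = Gamma(437, 111/2).
The posterior predictive for a window of length T is Negative Binomial with variance T·α'·(β'+T)/β'² = 4·437·(119/2)/(12321/4) = 416024/12321.

416024/12321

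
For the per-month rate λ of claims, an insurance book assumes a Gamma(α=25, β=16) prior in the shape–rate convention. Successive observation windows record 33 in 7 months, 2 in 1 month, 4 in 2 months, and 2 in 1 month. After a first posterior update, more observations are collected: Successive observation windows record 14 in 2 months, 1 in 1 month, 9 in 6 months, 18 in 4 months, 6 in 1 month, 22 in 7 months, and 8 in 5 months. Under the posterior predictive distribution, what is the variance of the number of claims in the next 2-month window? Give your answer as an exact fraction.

15840/2809

Total count: 33 + 2 + 4 + 2 = 41.
Total exposure: 7 + 1 + 2 + 1 = 11 months.
After the first batch: Gamma(25 + 41, 16 + 11) = Gamma(66, 27).
Total count: 14 + 1 + 9 + 18 + 6 + 22 + 8 = 78.
Total exposure: 2 + 1 + 6 + 4 + 1 + 7 + 5 = 26 months.
After the second batch: Gamma(66 + 78, 27 + 26) = Gamma(144, 53).
The posterior predictive for a window of length T is Negative Binomial with variance T·α'·(β'+T)/β'² = 2·144·55/2809 = 15840/2809.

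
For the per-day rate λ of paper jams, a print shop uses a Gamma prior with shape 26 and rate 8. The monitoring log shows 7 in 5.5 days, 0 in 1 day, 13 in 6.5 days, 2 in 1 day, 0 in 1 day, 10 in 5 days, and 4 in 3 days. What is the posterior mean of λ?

2

Total count: 7 + 0 + 13 + 2 + 0 + 10 + 4 = 36.
Total exposure: 5.5 + 1 + 6.5 + 1 + 1 + 5 + 3 = 23 days.
Gamma(α, β) with Poisson data over total exposure Σt gives posterior Gamma(α+Σx, β+Σt) = Gamma(62, 31).
Posterior mean = α'/β' = 62/31 = 2.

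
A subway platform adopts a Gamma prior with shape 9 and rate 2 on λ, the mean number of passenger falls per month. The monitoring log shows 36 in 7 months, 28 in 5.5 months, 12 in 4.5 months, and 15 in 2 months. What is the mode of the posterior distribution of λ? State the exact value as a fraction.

Total count: 36 + 28 + 12 + 15 = 91.
Total exposure: 7 + 5.5 + 4.5 + 2 = 19 months.
Conjugate update: add total count to the shape and total exposure to the rate, giving Gamma(100, 21).
Posterior mode = (α'−1)/β' = 99/21 = 33/7.

33/7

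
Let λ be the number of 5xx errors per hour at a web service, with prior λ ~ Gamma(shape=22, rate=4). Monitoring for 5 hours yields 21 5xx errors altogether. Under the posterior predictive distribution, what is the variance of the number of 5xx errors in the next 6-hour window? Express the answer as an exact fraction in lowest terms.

430/9

Total count 21 over total exposure 5 hours.
The Gamma prior is conjugate for the Poisson rate, so λ | data ~ Gamma(22+21, 4+5) = Gamma(43, 9).
The posterior predictive for a window of length T is Negative Binomial with variance T·α'·(β'+T)/β'² = 6·43·15/81 = 430/9.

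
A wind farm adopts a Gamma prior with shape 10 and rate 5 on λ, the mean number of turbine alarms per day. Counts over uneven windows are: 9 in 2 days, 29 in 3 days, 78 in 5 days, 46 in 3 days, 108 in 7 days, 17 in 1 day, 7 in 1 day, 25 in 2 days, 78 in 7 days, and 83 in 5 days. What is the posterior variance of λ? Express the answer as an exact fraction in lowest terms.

Total count: 9 + 29 + 78 + 46 + 108 + 17 + 7 + 25 + 78 + 83 = 480.
Total exposure: 2 + 3 + 5 + 3 + 7 + 1 + 1 + 2 + 7 + 5 = 36 days.
By Gamma–Poisson conjugacy, the posterior is Gamma(α + Σx, β + Σt) = Gamma(10 + 480, 5 + 36) = Gamma(490, 41).
Posterior variance = α'/β'² = 490/1681.

490/1681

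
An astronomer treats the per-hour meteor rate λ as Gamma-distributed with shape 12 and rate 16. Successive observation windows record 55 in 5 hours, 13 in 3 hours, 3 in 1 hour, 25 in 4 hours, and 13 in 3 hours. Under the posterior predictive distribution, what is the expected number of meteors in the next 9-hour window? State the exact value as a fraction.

Total count: 55 + 13 + 3 + 25 + 13 = 109.
Total exposure: 5 + 3 + 1 + 4 + 3 = 16 hours.
The Gamma prior is conjugate for the Poisson rate, so λ | data ~ Gamma(12+109, 16+16) = Gamma(121, 32).
Predictive mean over a 9-hour window = T·E[λ|data] = 9·121/32 = 1089/32.

1089/32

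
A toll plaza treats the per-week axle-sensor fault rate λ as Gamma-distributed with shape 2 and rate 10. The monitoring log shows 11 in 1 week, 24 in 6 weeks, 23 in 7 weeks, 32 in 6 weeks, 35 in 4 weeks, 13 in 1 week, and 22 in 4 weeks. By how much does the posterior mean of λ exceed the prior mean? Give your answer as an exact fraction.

Total count: 11 + 24 + 23 + 32 + 35 + 13 + 22 = 160.
Total exposure: 1 + 6 + 7 + 6 + 4 + 1 + 4 = 29 weeks.
Conjugate update: add total count to the shape and total exposure to the rate, giving Gamma(162, 39).
Posterior mean = 162/39 = 54/13; prior mean = 2/10 = 1/5. Difference = 54/13 − 1/5 = 257/65.

257/65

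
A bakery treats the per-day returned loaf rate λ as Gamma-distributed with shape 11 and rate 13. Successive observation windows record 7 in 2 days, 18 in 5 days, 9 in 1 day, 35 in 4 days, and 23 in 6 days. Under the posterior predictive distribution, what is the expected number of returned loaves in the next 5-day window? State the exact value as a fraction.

515/31

Total count: 7 + 18 + 9 + 35 + 23 = 92.
Total exposure: 2 + 5 + 1 + 4 + 6 = 18 days.
Posterior: α' = 11 + 92 = 103, β' = 13 + 18 = 31.
Predictive mean over a 5-day window = T·E[λ|data] = 5·103/31 = 515/31.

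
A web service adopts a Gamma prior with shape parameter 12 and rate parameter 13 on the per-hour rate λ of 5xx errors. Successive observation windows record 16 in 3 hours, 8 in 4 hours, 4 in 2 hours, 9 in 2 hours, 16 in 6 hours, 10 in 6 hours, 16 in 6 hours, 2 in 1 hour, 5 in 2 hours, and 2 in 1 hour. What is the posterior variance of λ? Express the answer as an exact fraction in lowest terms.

Total count: 16 + 8 + 4 + 9 + 16 + 10 + 16 + 2 + 5 + 2 = 88.
Total exposure: 3 + 4 + 2 + 2 + 6 + 6 + 6 + 1 + 2 + 1 = 33 hours.
Conjugate update: add total count to the shape and total exposure to the rate, giving Gamma(100, 46).
Posterior variance = α'/β'² = 100/2116 = 25/529.

25/529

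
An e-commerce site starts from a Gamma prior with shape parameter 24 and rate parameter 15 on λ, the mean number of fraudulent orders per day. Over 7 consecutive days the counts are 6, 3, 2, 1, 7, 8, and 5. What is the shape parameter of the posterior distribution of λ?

Total count: 6 + 3 + 2 + 1 + 7 + 8 + 5 = 32.
Total exposure: 7 days.
The Gamma prior is conjugate for the Poisson rate, so λ | data ~ Gamma(24+32, 15+7) = Gamma(56, 22).

56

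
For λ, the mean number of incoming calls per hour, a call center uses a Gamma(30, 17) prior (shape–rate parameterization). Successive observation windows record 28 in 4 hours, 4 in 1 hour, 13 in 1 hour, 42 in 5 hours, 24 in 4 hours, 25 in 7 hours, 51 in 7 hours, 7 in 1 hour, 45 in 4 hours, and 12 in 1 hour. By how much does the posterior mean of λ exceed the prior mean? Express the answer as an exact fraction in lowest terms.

3217/884

Total count: 28 + 4 + 13 + 42 + 24 + 25 + 51 + 7 + 45 + 12 = 251.
Total exposure: 4 + 1 + 1 + 5 + 4 + 7 + 7 + 1 + 4 + 1 = 35 hours.
By Gamma–Poisson conjugacy, the posterior is Gamma(α + Σx, β + Σt) = Gamma(30 + 251, 17 + 35) = Gamma(281, 52).
Posterior mean = 281/52 = 281/52; prior mean = 30/17 = 30/17. Difference = 281/52 − 30/17 = 3217/884.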